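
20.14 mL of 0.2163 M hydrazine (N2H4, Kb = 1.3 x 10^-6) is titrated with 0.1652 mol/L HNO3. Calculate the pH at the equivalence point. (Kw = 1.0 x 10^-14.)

n(N2H4) = 0.2163 x 0.02014 = 0.004356 mol; V(HNO3) at equivalence = 0.004356/0.1652 = 0.02637 L.
At equivalence the base is fully converted to N2H5+; total volume = 0.04651 L, so [N2H5+] = 0.004356/0.04651 = 0.09366 M.
Ka(N2H5+) = Kw/Kb = 1.0e-14 / 1.3 x 10^-6 = 7.69e-9.
[H^+] = sqrt(Ka x [N2H5+]) = sqrt(7.69e-9 x 0.09366) = 2.68e-5 M.
pH = -log(2.68e-5) = 4.57.

4.57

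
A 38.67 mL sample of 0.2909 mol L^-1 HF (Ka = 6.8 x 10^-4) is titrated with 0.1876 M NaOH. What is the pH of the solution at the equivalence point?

8.11

n(HF) = 0.2909 x 0.03867 = 0.01125 mol; V(NaOH) at equivalence = 0.01125/0.1876 = 0.05996 L.
At equivalence all the acid is converted to F-; total volume = 0.03867 + 0.05996 = 0.09863 L, so [F-] = 0.01125/0.09863 = 0.1140 M.
Kb = Kw/Ka = 1.0e-14 / 6.8 x 10^-4 = 1.47e-11.
[OH^-] = sqrt(Kb x [F-]) = sqrt(1.47e-11 x 0.1140) = 1.30e-6 M.
pOH = 5.89, so pH = 14.00 - 5.89 = 8.11.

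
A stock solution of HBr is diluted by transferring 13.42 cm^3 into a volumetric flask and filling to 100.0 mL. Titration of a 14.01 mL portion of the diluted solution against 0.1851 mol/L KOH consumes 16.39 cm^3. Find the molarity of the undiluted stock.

n(KOH) = 0.1851 x 0.01639 = 0.003034 mol.
n(HBr) in the aliquot = 0.003034 mol.
[diluted HBr] = 0.003034 / 0.01401 = 0.2165 M.
Dilution factor = 100.0/13.42 = 7.452, so [stock] = 0.2165 x 7.452 = 1.61 M.

1.61 M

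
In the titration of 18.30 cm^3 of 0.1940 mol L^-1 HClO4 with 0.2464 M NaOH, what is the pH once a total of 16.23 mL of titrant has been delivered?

n(acid) = 0.1940 x 0.01830 = 0.003550 mol; n(NaOH) added = 0.2464 x 0.01623 = 0.003999 mol.
Base is in excess by 0.003999 - 0.003550 = 0.0004489 mol in a total volume of 0.03453 L.
[OH^-] = 0.0004489/0.03453 = 0.01300 M, so pOH = 1.89 and pH = 14.00 - 1.89 = 12.11.

12.11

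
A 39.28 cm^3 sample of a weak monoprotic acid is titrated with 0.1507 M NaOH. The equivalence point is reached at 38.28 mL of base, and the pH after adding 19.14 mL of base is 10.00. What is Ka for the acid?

19.14 mL is half of the equivalence volume, so this is the half-equivalence point where [HA] = [A^-].
At half-equivalence pH = pKa, so pKa = 10.00.
Ka = 10^(-10.00) = 1.0 x 10^-10.

1.0 x 10^-10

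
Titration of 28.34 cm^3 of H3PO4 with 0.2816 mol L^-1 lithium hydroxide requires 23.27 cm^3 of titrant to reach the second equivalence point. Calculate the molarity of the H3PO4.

n(LiOH) = 0.2816 x 0.02327 = 0.006553 mol.
At the second equivalence point, 2 mol OH^- react per mol H3PO4, so n(H3PO4) = 0.006553 / 2 = 0.003276 mol.
[H3PO4] = 0.003276 / 0.02834 L = 0.116 M.

0.116 M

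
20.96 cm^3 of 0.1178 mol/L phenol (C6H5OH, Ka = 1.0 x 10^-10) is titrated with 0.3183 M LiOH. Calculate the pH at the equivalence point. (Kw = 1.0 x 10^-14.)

11.47

n(C6H5OH) = 0.1178 x 0.02096 = 0.002469 mol; V(LiOH) at equivalence = 0.002469/0.3183 = 0.007757 L.
At equivalence all the acid is converted to C6H5O-; total volume = 0.02096 + 0.007757 = 0.02872 L, so [C6H5O-] = 0.002469/0.02872 = 0.08598 M.
Kb = Kw/Ka = 1.0e-14 / 1.0 x 10^-10 = 0.000100.
[OH^-] = sqrt(Kb x [C6H5O-]) = sqrt(0.000100 x 0.08598) = 0.00293 M.
pOH = 2.53, so pH = 14.00 - 2.53 = 11.47.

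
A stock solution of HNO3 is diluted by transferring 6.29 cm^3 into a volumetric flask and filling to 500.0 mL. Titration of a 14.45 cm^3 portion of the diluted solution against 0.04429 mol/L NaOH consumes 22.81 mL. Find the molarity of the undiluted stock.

n(NaOH) = 0.04429 x 0.02281 = 0.001010 mol.
n(HNO3) in the aliquot = 0.001010 mol.
[diluted HNO3] = 0.001010 / 0.01445 = 0.06991 M.
Dilution factor = 500.0/6.290 = 79.49, so [stock] = 0.06991 x 79.49 = 5.56 M.

5.56 M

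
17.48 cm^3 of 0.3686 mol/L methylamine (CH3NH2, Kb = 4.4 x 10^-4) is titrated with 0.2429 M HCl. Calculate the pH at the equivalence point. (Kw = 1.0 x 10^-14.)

n(CH3NH2) = 0.3686 x 0.01748 = 0.006443 mol; V(HCl) at equivalence = 0.006443/0.2429 = 0.02653 L.
At equivalence the base is fully converted to CH3NH3+; total volume = 0.04401 L, so [CH3NH3+] = 0.006443/0.04401 = 0.1464 M.
Ka(CH3NH3+) = Kw/Kb = 1.0e-14 / 4.4 x 10^-4 = 2.27e-11.
[H^+] = sqrt(Ka x [CH3NH3+]) = sqrt(2.27e-11 x 0.1464) = 1.82e-6 M.
pH = -log(1.82e-6) = 5.74.

5.74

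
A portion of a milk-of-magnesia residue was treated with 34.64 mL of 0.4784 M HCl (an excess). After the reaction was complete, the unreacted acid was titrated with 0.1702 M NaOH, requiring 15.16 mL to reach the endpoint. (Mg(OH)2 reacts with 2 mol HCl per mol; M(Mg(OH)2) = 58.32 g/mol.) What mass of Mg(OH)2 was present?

0.408 g

Total n(HCl) added = 0.4784 x 0.03464 = 0.01657 mol.
n(NaOH) used = 0.1702 x 0.01516 = 0.002580 mol, which equals the excess n(HCl).
So n(HCl) consumed by the sample = 0.01657 - 0.002580 = 0.01399 mol.
n(Mg(OH)2) = 0.01399 / 2 = 0.006996 mol.
mass = 0.006996 mol x 58.32 g/mol = 0.408 g.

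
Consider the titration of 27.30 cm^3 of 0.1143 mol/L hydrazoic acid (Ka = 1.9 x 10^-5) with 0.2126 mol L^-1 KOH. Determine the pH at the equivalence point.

n(HN3) = 0.1143 x 0.02730 = 0.003120 mol; V(KOH) at equivalence = 0.003120/0.2126 = 0.01468 L.
At equivalence all the acid is converted to N3-; total volume = 0.02730 + 0.01468 = 0.04198 L, so [N3-] = 0.003120/0.04198 = 0.07434 M.
Kb = Kw/Ka = 1.0e-14 / 1.9 x 10^-5 = 5.26e-10.
[OH^-] = sqrt(Kb x [N3-]) = sqrt(5.26e-10 x 0.07434) = 6.25e-6 M.
pOH = 5.20, so pH = 14.00 - 5.20 = 8.80.

8.80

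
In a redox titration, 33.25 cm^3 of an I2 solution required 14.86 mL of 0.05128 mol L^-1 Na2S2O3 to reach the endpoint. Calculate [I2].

0.0115 M

n(Na2S2O3) = 0.05128 x 0.01486 = 0.0007620 mol.
From the balanced equation, 2 mol Na2S2O3 reacts with 1 mol I2, so n(I2) = 0.0007620 x 1/2 = 0.0003810 mol.
[I2] = 0.0003810 / 0.03325 L = 0.0115 M.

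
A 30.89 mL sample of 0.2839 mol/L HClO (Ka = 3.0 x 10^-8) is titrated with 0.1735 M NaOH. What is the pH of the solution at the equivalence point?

10.28

n(HClO) = 0.2839 x 0.03089 = 0.008770 mol; V(NaOH) at equivalence = 0.008770/0.1735 = 0.05055 L.
At equivalence all the acid is converted to ClO-; total volume = 0.03089 + 0.05055 = 0.08144 L, so [ClO-] = 0.008770/0.08144 = 0.1077 M.
Kb = Kw/Ka = 1.0e-14 / 3.0 x 10^-8 = 3.33e-7.
[OH^-] = sqrt(Kb x [ClO-]) = sqrt(3.33e-7 x 0.1077) = 0.000189 M.
pOH = 3.72, so pH = 14.00 - 3.72 = 10.28.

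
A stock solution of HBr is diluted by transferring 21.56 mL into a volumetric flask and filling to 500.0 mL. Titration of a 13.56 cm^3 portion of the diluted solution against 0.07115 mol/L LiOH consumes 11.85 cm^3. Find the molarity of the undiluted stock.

n(LiOH) = 0.07115 x 0.01185 = 0.0008431 mol.
n(HBr) in the aliquot = 0.0008431 mol.
[diluted HBr] = 0.0008431 / 0.01356 = 0.06218 M.
Dilution factor = 500.0/21.56 = 23.19, so [stock] = 0.06218 x 23.19 = 1.44 M.

1.44 M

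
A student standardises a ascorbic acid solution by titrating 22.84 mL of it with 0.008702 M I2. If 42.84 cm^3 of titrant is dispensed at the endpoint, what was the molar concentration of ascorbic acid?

n(I2) = 0.008702 x 0.04284 = 0.0003728 mol.
From the balanced equation, 1 mol I2 reacts with 1 mol ascorbic acid, so n(ascorbic acid) = 0.0003728 x 1/1 = 0.0003728 mol.
[ascorbic acid] = 0.0003728 / 0.02284 L = 0.0163 M.

0.0163 M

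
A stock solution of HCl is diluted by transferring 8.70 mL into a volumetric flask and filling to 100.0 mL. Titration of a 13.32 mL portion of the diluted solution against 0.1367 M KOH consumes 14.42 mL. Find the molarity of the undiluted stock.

1.70 M

n(KOH) = 0.1367 x 0.01442 = 0.001971 mol.
n(HCl) in the aliquot = 0.001971 mol.
[diluted HCl] = 0.001971 / 0.01332 = 0.1480 M.
Dilution factor = 100.0/8.700 = 11.49, so [stock] = 0.1480 x 11.49 = 1.70 M.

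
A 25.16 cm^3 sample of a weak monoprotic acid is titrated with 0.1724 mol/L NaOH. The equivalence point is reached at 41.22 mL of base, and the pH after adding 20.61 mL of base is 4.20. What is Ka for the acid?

6.3 x 10^-5

20.61 mL is half of the equivalence volume, so this is the half-equivalence point where [HA] = [A^-].
At half-equivalence pH = pKa, so pKa = 4.20.
Ka = 10^(-4.20) = 6.3 x 10^-5.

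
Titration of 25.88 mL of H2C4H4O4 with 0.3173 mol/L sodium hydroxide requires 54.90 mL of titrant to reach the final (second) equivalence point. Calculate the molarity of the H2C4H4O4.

n(NaOH) = 0.3173 x 0.05490 = 0.01742 mol.
At the final (second) equivalence point, 2 mol OH^- react per mol H2C4H4O4, so n(H2C4H4O4) = 0.01742 / 2 = 0.008710 mol.
[H2C4H4O4] = 0.008710 / 0.02588 L = 0.337 M.

0.337 M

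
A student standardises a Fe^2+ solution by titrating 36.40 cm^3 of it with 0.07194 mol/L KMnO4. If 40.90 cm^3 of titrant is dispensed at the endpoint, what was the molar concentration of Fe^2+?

n(KMnO4) = 0.07194 x 0.04090 = 0.002942 mol.
From the balanced equation, 1 mol KMnO4 reacts with 5 mol Fe^2+, so n(Fe^2+) = 0.002942 x 5/1 = 0.01471 mol.
[Fe^2+] = 0.01471 / 0.03640 L = 0.404 M.

0.404 M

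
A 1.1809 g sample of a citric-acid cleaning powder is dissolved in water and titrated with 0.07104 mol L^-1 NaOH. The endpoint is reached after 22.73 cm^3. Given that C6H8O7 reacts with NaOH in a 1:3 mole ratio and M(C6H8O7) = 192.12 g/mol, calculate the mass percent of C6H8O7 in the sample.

n(NaOH) = 0.07104 x 0.02273 = 0.001615 mol.
n(C6H8O7) = 0.001615 / 3 = 0.0005382 mol.
mass of C6H8O7 = 0.0005382 x 192.12 = 0.1034 g.
% purity = 0.1034 / 1.1809 x 100 = 8.76%.

8.76%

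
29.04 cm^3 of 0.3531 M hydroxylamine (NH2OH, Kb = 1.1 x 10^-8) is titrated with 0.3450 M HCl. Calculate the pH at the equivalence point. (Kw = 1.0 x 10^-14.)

3.40

n(NH2OH) = 0.3531 x 0.02904 = 0.01025 mol; V(HCl) at equivalence = 0.01025/0.3450 = 0.02972 L.
At equivalence the base is fully converted to NH3OH+; total volume = 0.05876 L, so [NH3OH+] = 0.01025/0.05876 = 0.1745 M.
Ka(NH3OH+) = Kw/Kb = 1.0e-14 / 1.1 x 10^-8 = 9.09e-7.
[H^+] = sqrt(Ka x [NH3OH+]) = sqrt(9.09e-7 x 0.1745) = 0.000398 M.
pH = -log(0.000398) = 3.40.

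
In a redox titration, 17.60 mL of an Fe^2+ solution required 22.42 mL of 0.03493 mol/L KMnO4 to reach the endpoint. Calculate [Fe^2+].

n(KMnO4) = 0.03493 x 0.02242 = 0.0007831 mol.
From the balanced equation, 1 mol KMnO4 reacts with 5 mol Fe^2+, so n(Fe^2+) = 0.0007831 x 5/1 = 0.003916 mol.
[Fe^2+] = 0.003916 / 0.01760 L = 0.222 M.

0.222 M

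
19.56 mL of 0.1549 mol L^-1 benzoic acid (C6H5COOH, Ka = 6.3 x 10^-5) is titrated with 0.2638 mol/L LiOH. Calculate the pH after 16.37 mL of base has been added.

12.55

n(acid) = 0.1549 x 0.01956 = 0.003030 mol; n(LiOH) added = 0.2638 x 0.01637 = 0.004318 mol.
Base is in excess by 0.004318 - 0.003030 = 0.001289 mol in a total volume of 0.03593 L.
[OH^-] = 0.001289/0.03593 = 0.03586 M, so pOH = 1.45 and pH = 14.00 - 1.45 = 12.55.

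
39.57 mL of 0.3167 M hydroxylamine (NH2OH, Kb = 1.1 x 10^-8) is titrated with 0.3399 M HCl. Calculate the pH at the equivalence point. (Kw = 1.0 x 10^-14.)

3.41

n(NH2OH) = 0.3167 x 0.03957 = 0.01253 mol; V(HCl) at equivalence = 0.01253/0.3399 = 0.03687 L.
At equivalence the base is fully converted to NH3OH+; total volume = 0.07644 L, so [NH3OH+] = 0.01253/0.07644 = 0.1639 M.
Ka(NH3OH+) = Kw/Kb = 1.0e-14 / 1.1 x 10^-8 = 9.09e-7.
[H^+] = sqrt(Ka x [NH3OH+]) = sqrt(9.09e-7 x 0.1639) = 0.000386 M.
pH = -log(0.000386) = 3.41.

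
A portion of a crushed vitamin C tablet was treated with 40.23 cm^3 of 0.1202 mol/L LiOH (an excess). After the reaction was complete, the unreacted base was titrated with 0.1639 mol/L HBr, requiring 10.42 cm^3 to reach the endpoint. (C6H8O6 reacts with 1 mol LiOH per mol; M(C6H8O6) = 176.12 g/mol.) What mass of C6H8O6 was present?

0.551 g

Total n(LiOH) added = 0.1202 x 0.04023 = 0.004836 mol.
n(HBr) used = 0.1639 x 0.01042 = 0.001708 mol, which equals the excess n(LiOH).
So n(LiOH) consumed by the sample = 0.004836 - 0.001708 = 0.003128 mol.
n(C6H8O6) = 0.003128 / 1 = 0.003128 mol.
mass = 0.003128 mol x 176.12 g/mol = 0.551 g.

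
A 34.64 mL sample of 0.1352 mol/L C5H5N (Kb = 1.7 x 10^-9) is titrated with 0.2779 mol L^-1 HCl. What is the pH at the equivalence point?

3.14

n(C5H5N) = 0.1352 x 0.03464 = 0.004683 mol; V(HCl) at equivalence = 0.004683/0.2779 = 0.01685 L.
At equivalence the base is fully converted to C5H5NH+; total volume = 0.05149 L, so [C5H5NH+] = 0.004683/0.05149 = 0.09095 M.
Ka(C5H5NH+) = Kw/Kb = 1.0e-14 / 1.7 x 10^-9 = 5.88e-6.
[H^+] = sqrt(Ka x [C5H5NH+]) = sqrt(5.88e-6 x 0.09095) = 0.000731 M.
pH = -log(0.000731) = 3.14.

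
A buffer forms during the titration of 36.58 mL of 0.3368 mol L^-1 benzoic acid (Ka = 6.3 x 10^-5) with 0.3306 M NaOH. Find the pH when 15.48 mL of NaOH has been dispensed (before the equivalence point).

4.05

Initial n(C6H5COOH) = 0.3368 x 0.03658 = 0.01232 mol.
n(NaOH) added = 0.3306 x 0.01548 = 0.005118 mol, converting that many moles of C6H5COOH to C6H5COO-.
Remaining n(C6H5COOH) = 0.007202 mol; n(C6H5COO-) = 0.005118 mol.
By Henderson-Hasselbalch, pH = pKa + log([A^-]/[HA]) = 4.20 + log(0.005118/0.007202) = 4.20 + (-0.15) = 4.05.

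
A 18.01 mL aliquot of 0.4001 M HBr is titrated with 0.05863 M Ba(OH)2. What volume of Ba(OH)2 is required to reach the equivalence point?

61.5 mL

n(HBr) = 0.4001 mol/L x 0.01801 L = 0.007206 mol.
The neutralisation is 2 HBr : 1 Ba(OH)2, so n(Ba(OH)2) = 0.007206 x 1/2 = 0.003603 mol.
V(Ba(OH)2) = 0.003603 / 0.05863 = 0.06145 L = 61.5 mL.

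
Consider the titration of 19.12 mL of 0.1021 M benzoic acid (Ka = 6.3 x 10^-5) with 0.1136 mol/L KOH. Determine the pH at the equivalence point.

8.47

n(C6H5COOH) = 0.1021 x 0.01912 = 0.001952 mol; V(KOH) at equivalence = 0.001952/0.1136 = 0.01718 L.
At equivalence all the acid is converted to C6H5COO-; total volume = 0.01912 + 0.01718 = 0.03630 L, so [C6H5COO-] = 0.001952/0.03630 = 0.05377 M.
Kb = Kw/Ka = 1.0e-14 / 6.3 x 10^-5 = 1.59e-10.
[OH^-] = sqrt(Kb x [C6H5COO-]) = sqrt(1.59e-10 x 0.05377) = 2.92e-6 M.
pOH = 5.53, so pH = 14.00 - 5.53 = 8.47.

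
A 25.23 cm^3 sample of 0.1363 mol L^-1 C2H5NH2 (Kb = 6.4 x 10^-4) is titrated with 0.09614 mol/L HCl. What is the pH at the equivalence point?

6.03

n(C2H5NH2) = 0.1363 x 0.02523 = 0.003439 mol; V(HCl) at equivalence = 0.003439/0.09614 = 0.03577 L.
At equivalence the base is fully converted to C2H5NH3+; total volume = 0.06100 L, so [C2H5NH3+] = 0.003439/0.06100 = 0.05638 M.
Ka(C2H5NH3+) = Kw/Kb = 1.0e-14 / 6.4 x 10^-4 = 1.56e-11.
[H^+] = sqrt(Ka x [C2H5NH3+]) = sqrt(1.56e-11 x 0.05638) = 9.39e-7 M.
pH = -log(9.39e-7) = 6.03.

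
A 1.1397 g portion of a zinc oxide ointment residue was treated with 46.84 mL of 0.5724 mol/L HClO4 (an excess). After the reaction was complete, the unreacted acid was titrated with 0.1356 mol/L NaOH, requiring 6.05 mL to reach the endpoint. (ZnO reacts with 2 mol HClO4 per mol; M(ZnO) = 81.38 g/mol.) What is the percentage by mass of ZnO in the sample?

92.8%

Total n(HClO4) added = 0.5724 x 0.04684 = 0.02681 mol.
n(NaOH) used = 0.1356 x 0.006050 = 0.0008204 mol, which equals the excess n(HClO4).
So n(HClO4) consumed by the sample = 0.02681 - 0.0008204 = 0.02599 mol.
n(ZnO) = 0.02599 / 2 = 0.01300 mol.
mass ZnO = 0.01300 x 81.38 = 1.058 g, so %ZnO = 1.058/1.1397 x 100 = 92.8%.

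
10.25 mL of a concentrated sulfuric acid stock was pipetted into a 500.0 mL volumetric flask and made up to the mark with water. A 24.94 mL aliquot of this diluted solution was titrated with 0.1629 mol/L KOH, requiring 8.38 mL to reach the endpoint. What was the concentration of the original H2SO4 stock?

1.34 M

n(KOH) = 0.1629 x 0.008380 = 0.001365 mol.
n(H2SO4) in the aliquot = 0.001365 x 1/2 = 0.0006826 mol.
[diluted H2SO4] = 0.0006826 / 0.02494 = 0.02737 M.
Dilution factor = 500.0/10.25 = 48.78, so [stock] = 0.02737 x 48.78 = 1.34 M.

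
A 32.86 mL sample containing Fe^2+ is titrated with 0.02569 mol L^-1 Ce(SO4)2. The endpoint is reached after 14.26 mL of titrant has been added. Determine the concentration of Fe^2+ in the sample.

0.0111 M

n(Ce(SO4)2) = 0.02569 x 0.01426 = 0.0003663 mol.
From the balanced equation, 1 mol Ce(SO4)2 reacts with 1 mol Fe^2+, so n(Fe^2+) = 0.0003663 x 1/1 = 0.0003663 mol.
[Fe^2+] = 0.0003663 / 0.03286 L = 0.0111 M.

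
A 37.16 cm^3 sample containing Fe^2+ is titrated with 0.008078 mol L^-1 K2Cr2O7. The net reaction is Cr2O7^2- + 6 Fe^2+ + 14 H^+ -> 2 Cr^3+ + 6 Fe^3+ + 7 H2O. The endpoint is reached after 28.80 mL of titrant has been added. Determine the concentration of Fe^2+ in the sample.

0.0376 M

n(K2Cr2O7) = 0.008078 x 0.02880 = 0.0002326 mol.
From the balanced equation, 1 mol K2Cr2O7 reacts with 6 mol Fe^2+, so n(Fe^2+) = 0.0002326 x 6/1 = 0.001396 mol.
[Fe^2+] = 0.001396 / 0.03716 L = 0.0376 M.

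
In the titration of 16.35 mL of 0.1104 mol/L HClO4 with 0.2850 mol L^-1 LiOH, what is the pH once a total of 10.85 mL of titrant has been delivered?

n(acid) = 0.1104 x 0.01635 = 0.001805 mol; n(LiOH) added = 0.2850 x 0.01085 = 0.003092 mol.
Base is in excess by 0.003092 - 0.001805 = 0.001287 mol in a total volume of 0.02720 L.
[OH^-] = 0.001287/0.02720 = 0.04732 M, so pOH = 1.32 and pH = 14.00 - 1.32 = 12.68.

12.68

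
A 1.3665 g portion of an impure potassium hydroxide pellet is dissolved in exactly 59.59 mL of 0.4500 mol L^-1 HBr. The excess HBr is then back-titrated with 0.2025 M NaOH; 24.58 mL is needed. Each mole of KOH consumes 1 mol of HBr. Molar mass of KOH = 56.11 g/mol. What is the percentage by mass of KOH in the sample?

Total n(HBr) added = 0.4500 x 0.05959 = 0.02682 mol.
n(NaOH) used = 0.2025 x 0.02458 = 0.004977 mol, which equals the excess n(HBr).
So n(HBr) consumed by the sample = 0.02682 - 0.004977 = 0.02184 mol.
n(KOH) = 0.02184 / 1 = 0.02184 mol.
mass KOH = 0.02184 x 56.11 = 1.225 g, so %KOH = 1.225/1.3665 x 100 = 89.7%.

89.7%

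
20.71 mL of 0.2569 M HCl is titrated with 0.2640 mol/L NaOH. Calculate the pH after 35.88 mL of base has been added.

12.87

n(acid) = 0.2569 x 0.02071 = 0.005320 mol; n(NaOH) added = 0.2640 x 0.03588 = 0.009472 mol.
Base is in excess by 0.009472 - 0.005320 = 0.004152 mol in a total volume of 0.05659 L.
[OH^-] = 0.004152/0.05659 = 0.07337 M, so pOH = 1.13 and pH = 14.00 - 1.13 = 12.87.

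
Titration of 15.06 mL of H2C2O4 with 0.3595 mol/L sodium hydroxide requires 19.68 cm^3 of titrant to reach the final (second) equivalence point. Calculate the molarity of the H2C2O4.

n(NaOH) = 0.3595 x 0.01968 = 0.007075 mol.
At the final (second) equivalence point, 2 mol OH^- react per mol H2C2O4, so n(H2C2O4) = 0.007075 / 2 = 0.003537 mol.
[H2C2O4] = 0.003537 / 0.01506 L = 0.235 M.

0.235 M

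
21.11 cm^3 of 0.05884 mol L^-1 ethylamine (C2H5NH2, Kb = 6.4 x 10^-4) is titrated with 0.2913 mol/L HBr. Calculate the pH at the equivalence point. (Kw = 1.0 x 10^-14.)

n(C2H5NH2) = 0.05884 x 0.02111 = 0.001242 mol; V(HBr) at equivalence = 0.001242/0.2913 = 0.004264 L.
At equivalence the base is fully converted to C2H5NH3+; total volume = 0.02537 L, so [C2H5NH3+] = 0.001242/0.02537 = 0.04895 M.
Ka(C2H5NH3+) = Kw/Kb = 1.0e-14 / 6.4 x 10^-4 = 1.56e-11.
[H^+] = sqrt(Ka x [C2H5NH3+]) = sqrt(1.56e-11 x 0.04895) = 8.75e-7 M.
pH = -log(8.75e-7) = 6.06.

6.06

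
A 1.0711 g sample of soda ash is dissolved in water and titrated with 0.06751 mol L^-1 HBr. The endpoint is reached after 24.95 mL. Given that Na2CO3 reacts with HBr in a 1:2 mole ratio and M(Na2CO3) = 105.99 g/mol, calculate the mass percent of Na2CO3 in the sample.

n(HBr) = 0.06751 x 0.02495 = 0.001684 mol.
n(Na2CO3) = 0.001684 / 2 = 0.0008422 mol.
mass of Na2CO3 = 0.0008422 x 105.99 = 0.08926 g.
% purity = 0.08926 / 1.0711 x 100 = 8.33%.

8.33%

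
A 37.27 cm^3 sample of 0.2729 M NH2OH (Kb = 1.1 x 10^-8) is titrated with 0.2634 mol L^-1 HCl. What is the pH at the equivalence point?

n(NH2OH) = 0.2729 x 0.03727 = 0.01017 mol; V(HCl) at equivalence = 0.01017/0.2634 = 0.03861 L.
At equivalence the base is fully converted to NH3OH+; total volume = 0.07588 L, so [NH3OH+] = 0.01017/0.07588 = 0.1340 M.
Ka(NH3OH+) = Kw/Kb = 1.0e-14 / 1.1 x 10^-8 = 9.09e-7.
[H^+] = sqrt(Ka x [NH3OH+]) = sqrt(9.09e-7 x 0.1340) = 0.000349 M.
pH = -log(0.000349) = 3.46.

3.46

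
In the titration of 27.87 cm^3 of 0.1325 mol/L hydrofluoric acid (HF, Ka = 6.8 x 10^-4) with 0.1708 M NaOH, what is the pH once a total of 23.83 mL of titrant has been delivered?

11.86

n(acid) = 0.1325 x 0.02787 = 0.003693 mol; n(NaOH) added = 0.1708 x 0.02383 = 0.004070 mol.
Base is in excess by 0.004070 - 0.003693 = 0.0003774 mol in a total volume of 0.05170 L.
[OH^-] = 0.0003774/0.05170 = 0.007300 M, so pOH = 2.14 and pH = 14.00 - 2.14 = 11.86.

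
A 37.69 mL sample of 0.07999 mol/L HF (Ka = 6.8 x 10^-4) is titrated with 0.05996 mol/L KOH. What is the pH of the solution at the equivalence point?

7.85

n(HF) = 0.07999 x 0.03769 = 0.003015 mol; V(KOH) at equivalence = 0.003015/0.05996 = 0.05028 L.
At equivalence all the acid is converted to F-; total volume = 0.03769 + 0.05028 = 0.08797 L, so [F-] = 0.003015/0.08797 = 0.03427 M.
Kb = Kw/Ka = 1.0e-14 / 6.8 x 10^-4 = 1.47e-11.
[OH^-] = sqrt(Kb x [F-]) = sqrt(1.47e-11 x 0.03427) = 7.10e-7 M.
pOH = 6.15, so pH = 14.00 - 6.15 = 7.85.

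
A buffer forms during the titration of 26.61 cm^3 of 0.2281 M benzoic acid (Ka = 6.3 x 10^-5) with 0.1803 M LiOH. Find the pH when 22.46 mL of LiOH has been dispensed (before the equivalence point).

4.50

Initial n(C6H5COOH) = 0.2281 x 0.02661 = 0.006070 mol.
n(LiOH) added = 0.1803 x 0.02246 = 0.004050 mol, converting that many moles of C6H5COOH to C6H5COO-.
Remaining n(C6H5COOH) = 0.002020 mol; n(C6H5COO-) = 0.004050 mol.
By Henderson-Hasselbalch, pH = pKa + log([A^-]/[HA]) = 4.20 + log(0.004050/0.002020) = 4.20 + (+0.30) = 4.50.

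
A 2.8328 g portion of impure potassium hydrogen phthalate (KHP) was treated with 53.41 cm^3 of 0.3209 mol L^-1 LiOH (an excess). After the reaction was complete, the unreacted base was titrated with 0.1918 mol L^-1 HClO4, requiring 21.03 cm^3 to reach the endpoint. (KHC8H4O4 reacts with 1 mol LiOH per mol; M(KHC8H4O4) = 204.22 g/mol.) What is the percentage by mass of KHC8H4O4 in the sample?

94.5%

Total n(LiOH) added = 0.3209 x 0.05341 = 0.01714 mol.
n(HClO4) used = 0.1918 x 0.02103 = 0.004034 mol, which equals the excess n(LiOH).
So n(LiOH) consumed by the sample = 0.01714 - 0.004034 = 0.01311 mol.
n(KHC8H4O4) = 0.01311 / 1 = 0.01311 mol.
mass KHC8H4O4 = 0.01311 x 204.22 = 2.676 g, so %KHC8H4O4 = 2.676/2.8328 x 100 = 94.5%.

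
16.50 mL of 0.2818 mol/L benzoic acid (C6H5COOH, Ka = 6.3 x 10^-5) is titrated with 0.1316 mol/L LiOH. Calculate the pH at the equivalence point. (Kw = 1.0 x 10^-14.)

n(C6H5COOH) = 0.2818 x 0.01650 = 0.004650 mol; V(LiOH) at equivalence = 0.004650/0.1316 = 0.03533 L.
At equivalence all the acid is converted to C6H5COO-; total volume = 0.01650 + 0.03533 = 0.05183 L, so [C6H5COO-] = 0.004650/0.05183 = 0.08971 M.
Kb = Kw/Ka = 1.0e-14 / 6.3 x 10^-5 = 1.59e-10.
[OH^-] = sqrt(Kb x [C6H5COO-]) = sqrt(1.59e-10 x 0.08971) = 3.77e-6 M.
pOH = 5.42, so pH = 14.00 - 5.42 = 8.58.

8.58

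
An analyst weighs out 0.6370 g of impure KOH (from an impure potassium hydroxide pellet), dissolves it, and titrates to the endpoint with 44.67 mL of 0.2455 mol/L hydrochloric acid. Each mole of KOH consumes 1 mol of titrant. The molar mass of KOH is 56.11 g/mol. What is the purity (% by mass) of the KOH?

96.6%

n(HCl) = 0.2455 x 0.04467 = 0.01097 mol.
n(KOH) = 0.01097 / 1 = 0.01097 mol.
mass of KOH = 0.01097 x 56.11 = 0.6153 g.
% purity = 0.6153 / 0.6370 x 100 = 96.6%.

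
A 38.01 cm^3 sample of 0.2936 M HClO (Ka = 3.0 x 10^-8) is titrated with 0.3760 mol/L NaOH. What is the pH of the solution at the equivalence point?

n(HClO) = 0.2936 x 0.03801 = 0.01116 mol; V(NaOH) at equivalence = 0.01116/0.3760 = 0.02968 L.
At equivalence all the acid is converted to ClO-; total volume = 0.03801 + 0.02968 = 0.06769 L, so [ClO-] = 0.01116/0.06769 = 0.1649 M.
Kb = Kw/Ka = 1.0e-14 / 3.0 x 10^-8 = 3.33e-7.
[OH^-] = sqrt(Kb x [ClO-]) = sqrt(3.33e-7 x 0.1649) = 0.000234 M.
pOH = 3.63, so pH = 14.00 - 3.63 = 10.37.

10.37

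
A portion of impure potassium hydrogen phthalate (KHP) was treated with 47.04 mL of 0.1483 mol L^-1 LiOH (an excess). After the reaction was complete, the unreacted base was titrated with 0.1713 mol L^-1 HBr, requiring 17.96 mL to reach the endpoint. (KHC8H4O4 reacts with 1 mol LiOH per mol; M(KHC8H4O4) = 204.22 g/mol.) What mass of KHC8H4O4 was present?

Total n(LiOH) added = 0.1483 x 0.04704 = 0.006976 mol.
n(HBr) used = 0.1713 x 0.01796 = 0.003077 mol, which equals the excess n(LiOH).
So n(LiOH) consumed by the sample = 0.006976 - 0.003077 = 0.003899 mol.
n(KHC8H4O4) = 0.003899 / 1 = 0.003899 mol.
mass = 0.003899 mol x 204.22 g/mol = 0.796 g.

0.796 g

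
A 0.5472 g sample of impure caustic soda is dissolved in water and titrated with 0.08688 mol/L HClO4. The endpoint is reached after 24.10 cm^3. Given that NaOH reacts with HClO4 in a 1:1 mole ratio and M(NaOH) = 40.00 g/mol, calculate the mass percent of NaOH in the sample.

n(HClO4) = 0.08688 x 0.02410 = 0.002094 mol.
n(NaOH) = 0.002094 / 1 = 0.002094 mol.
mass of NaOH = 0.002094 x 40.00 = 0.08375 g.
% purity = 0.08375 / 0.5472 x 100 = 15.3%.

15.3%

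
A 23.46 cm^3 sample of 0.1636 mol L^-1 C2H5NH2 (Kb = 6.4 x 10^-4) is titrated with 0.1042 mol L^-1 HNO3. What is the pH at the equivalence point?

6.00

n(C2H5NH2) = 0.1636 x 0.02346 = 0.003838 mol; V(HNO3) at equivalence = 0.003838/0.1042 = 0.03683 L.
At equivalence the base is fully converted to C2H5NH3+; total volume = 0.06029 L, so [C2H5NH3+] = 0.003838/0.06029 = 0.06366 M.
Ka(C2H5NH3+) = Kw/Kb = 1.0e-14 / 6.4 x 10^-4 = 1.56e-11.
[H^+] = sqrt(Ka x [C2H5NH3+]) = sqrt(1.56e-11 x 0.06366) = 9.97e-7 M.
pH = -log(9.97e-7) = 6.00.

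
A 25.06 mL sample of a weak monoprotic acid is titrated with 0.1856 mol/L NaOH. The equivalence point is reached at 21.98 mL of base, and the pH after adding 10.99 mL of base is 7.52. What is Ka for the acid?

10.99 mL is half of the equivalence volume, so this is the half-equivalence point where [HA] = [A^-].
At half-equivalence pH = pKa, so pKa = 7.52.
Ka = 10^(-7.52) = 3.0 x 10^-8.

3.0 x 10^-8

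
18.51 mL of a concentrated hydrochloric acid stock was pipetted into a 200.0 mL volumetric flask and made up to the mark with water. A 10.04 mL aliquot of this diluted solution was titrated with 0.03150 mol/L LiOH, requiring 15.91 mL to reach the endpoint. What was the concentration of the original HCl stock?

0.539 M

n(LiOH) = 0.03150 x 0.01591 = 0.0005012 mol.
n(HCl) in the aliquot = 0.0005012 mol.
[diluted HCl] = 0.0005012 / 0.01004 = 0.04992 M.
Dilution factor = 200.0/18.51 = 10.80, so [stock] = 0.04992 x 10.80 = 0.539 M.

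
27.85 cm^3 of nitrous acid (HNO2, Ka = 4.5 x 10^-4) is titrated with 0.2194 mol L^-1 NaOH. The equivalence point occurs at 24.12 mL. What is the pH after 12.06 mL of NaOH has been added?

3.35

12.06 mL is exactly half the equivalence volume (24.12/2), i.e. the half-equivalence point.
There, n(HA) = n(A^-), so pH = pKa = -log(4.5 x 10^-4) = 3.35.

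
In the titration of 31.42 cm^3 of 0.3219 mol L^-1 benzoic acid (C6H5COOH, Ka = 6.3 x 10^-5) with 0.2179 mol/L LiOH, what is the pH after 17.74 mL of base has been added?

Initial n(C6H5COOH) = 0.3219 x 0.03142 = 0.01011 mol.
n(LiOH) added = 0.2179 x 0.01774 = 0.003866 mol, converting that many moles of C6H5COOH to C6H5COO-.
Remaining n(C6H5COOH) = 0.006249 mol; n(C6H5COO-) = 0.003866 mol.
By Henderson-Hasselbalch, pH = pKa + log([A^-]/[HA]) = 4.20 + log(0.003866/0.006249) = 4.20 + (-0.21) = 3.99.

3.99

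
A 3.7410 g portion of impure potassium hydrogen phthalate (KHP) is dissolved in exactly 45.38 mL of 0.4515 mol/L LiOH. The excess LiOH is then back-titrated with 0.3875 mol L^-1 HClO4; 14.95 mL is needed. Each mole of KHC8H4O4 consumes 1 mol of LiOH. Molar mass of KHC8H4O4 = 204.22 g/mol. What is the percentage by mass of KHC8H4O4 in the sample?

Total n(LiOH) added = 0.4515 x 0.04538 = 0.02049 mol.
n(HClO4) used = 0.3875 x 0.01495 = 0.005793 mol, which equals the excess n(LiOH).
So n(LiOH) consumed by the sample = 0.02049 - 0.005793 = 0.01470 mol.
n(KHC8H4O4) = 0.01470 / 1 = 0.01470 mol.
mass KHC8H4O4 = 0.01470 x 204.22 = 3.001 g, so %KHC8H4O4 = 3.001/3.7410 x 100 = 80.2%.

80.2%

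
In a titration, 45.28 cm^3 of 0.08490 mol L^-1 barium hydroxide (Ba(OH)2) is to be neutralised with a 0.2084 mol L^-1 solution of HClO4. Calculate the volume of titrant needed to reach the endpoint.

36.9 mL

n(Ba(OH)2) = 0.08490 mol/L x 0.04528 L = 0.003844 mol.
The neutralisation is 1 Ba(OH)2 : 2 HClO4, so n(HClO4) = 0.003844 x 2/1 = 0.007689 mol.
V(HClO4) = 0.007689 / 0.2084 = 0.03689 L = 36.9 mL.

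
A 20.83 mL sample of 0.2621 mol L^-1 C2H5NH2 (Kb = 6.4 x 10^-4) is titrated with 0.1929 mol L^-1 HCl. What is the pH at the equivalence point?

5.88

n(C2H5NH2) = 0.2621 x 0.02083 = 0.005460 mol; V(HCl) at equivalence = 0.005460/0.1929 = 0.02830 L.
At equivalence the base is fully converted to C2H5NH3+; total volume = 0.04913 L, so [C2H5NH3+] = 0.005460/0.04913 = 0.1111 M.
Ka(C2H5NH3+) = Kw/Kb = 1.0e-14 / 6.4 x 10^-4 = 1.56e-11.
[H^+] = sqrt(Ka x [C2H5NH3+]) = sqrt(1.56e-11 x 0.1111) = 1.32e-6 M.
pH = -log(1.32e-6) = 5.88.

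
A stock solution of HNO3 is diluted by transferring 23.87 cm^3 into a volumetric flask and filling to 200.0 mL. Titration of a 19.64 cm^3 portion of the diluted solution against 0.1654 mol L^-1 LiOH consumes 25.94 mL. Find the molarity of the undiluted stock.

n(LiOH) = 0.1654 x 0.02594 = 0.004290 mol.
n(HNO3) in the aliquot = 0.004290 mol.
[diluted HNO3] = 0.004290 / 0.01964 = 0.2185 M.
Dilution factor = 200.0/23.87 = 8.379, so [stock] = 0.2185 x 8.379 = 1.83 M.

1.83 M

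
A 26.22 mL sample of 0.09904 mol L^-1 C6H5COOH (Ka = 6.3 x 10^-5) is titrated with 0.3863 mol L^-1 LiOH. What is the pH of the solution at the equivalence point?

n(C6H5COOH) = 0.09904 x 0.02622 = 0.002597 mol; V(LiOH) at equivalence = 0.002597/0.3863 = 0.006722 L.
At equivalence all the acid is converted to C6H5COO-; total volume = 0.02622 + 0.006722 = 0.03294 L, so [C6H5COO-] = 0.002597/0.03294 = 0.07883 M.
Kb = Kw/Ka = 1.0e-14 / 6.3 x 10^-5 = 1.59e-10.
[OH^-] = sqrt(Kb x [C6H5COO-]) = sqrt(1.59e-10 x 0.07883) = 3.54e-6 M.
pOH = 5.45, so pH = 14.00 - 5.45 = 8.55.

8.55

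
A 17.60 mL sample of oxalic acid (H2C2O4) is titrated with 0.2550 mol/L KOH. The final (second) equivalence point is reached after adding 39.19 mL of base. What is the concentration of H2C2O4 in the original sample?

0.284 M

n(KOH) = 0.2550 x 0.03919 = 0.009993 mol.
At the final (second) equivalence point, 2 mol OH^- react per mol H2C2O4, so n(H2C2O4) = 0.009993 / 2 = 0.004997 mol.
[H2C2O4] = 0.004997 / 0.01760 L = 0.284 M.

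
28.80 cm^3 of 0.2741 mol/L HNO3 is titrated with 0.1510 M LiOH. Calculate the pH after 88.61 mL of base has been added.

n(acid) = 0.2741 x 0.02880 = 0.007894 mol; n(LiOH) added = 0.1510 x 0.08861 = 0.01338 mol.
Base is in excess by 0.01338 - 0.007894 = 0.005486 mol in a total volume of 0.1174 L.
[OH^-] = 0.005486/0.1174 = 0.04673 M, so pOH = 1.33 and pH = 14.00 - 1.33 = 12.67.

12.67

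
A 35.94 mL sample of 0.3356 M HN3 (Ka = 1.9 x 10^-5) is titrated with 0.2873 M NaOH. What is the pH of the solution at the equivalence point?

n(HN3) = 0.3356 x 0.03594 = 0.01206 mol; V(NaOH) at equivalence = 0.01206/0.2873 = 0.04198 L.
At equivalence all the acid is converted to N3-; total volume = 0.03594 + 0.04198 = 0.07792 L, so [N3-] = 0.01206/0.07792 = 0.1548 M.
Kb = Kw/Ka = 1.0e-14 / 1.9 x 10^-5 = 5.26e-10.
[OH^-] = sqrt(Kb x [N3-]) = sqrt(5.26e-10 x 0.1548) = 9.03e-6 M.
pOH = 5.04, so pH = 14.00 - 5.04 = 8.96.

8.96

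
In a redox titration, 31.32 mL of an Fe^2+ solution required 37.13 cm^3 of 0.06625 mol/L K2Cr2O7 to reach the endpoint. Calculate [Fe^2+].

0.471 M

n(K2Cr2O7) = 0.06625 x 0.03713 = 0.002460 mol.
From the balanced equation, 1 mol K2Cr2O7 reacts with 6 mol Fe^2+, so n(Fe^2+) = 0.002460 x 6/1 = 0.01476 mol.
[Fe^2+] = 0.01476 / 0.03132 L = 0.471 M.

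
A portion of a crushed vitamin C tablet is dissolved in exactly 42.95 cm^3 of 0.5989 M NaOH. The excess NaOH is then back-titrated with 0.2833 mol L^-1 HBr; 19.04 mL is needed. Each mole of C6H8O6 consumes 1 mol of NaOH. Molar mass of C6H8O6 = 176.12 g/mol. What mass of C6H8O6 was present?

3.58 g

Total n(NaOH) added = 0.5989 x 0.04295 = 0.02572 mol.
n(HBr) used = 0.2833 x 0.01904 = 0.005394 mol, which equals the excess n(NaOH).
So n(NaOH) consumed by the sample = 0.02572 - 0.005394 = 0.02033 mol.
n(C6H8O6) = 0.02033 / 1 = 0.02033 mol.
mass = 0.02033 mol x 176.12 g/mol = 3.58 g.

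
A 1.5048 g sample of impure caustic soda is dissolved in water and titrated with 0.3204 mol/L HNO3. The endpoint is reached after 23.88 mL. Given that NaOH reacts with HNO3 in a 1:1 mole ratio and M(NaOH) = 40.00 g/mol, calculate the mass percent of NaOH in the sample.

n(HNO3) = 0.3204 x 0.02388 = 0.007651 mol.
n(NaOH) = 0.007651 / 1 = 0.007651 mol.
mass of NaOH = 0.007651 x 40.00 = 0.3060 g.
% purity = 0.3060 / 1.5048 x 100 = 20.3%.

20.3%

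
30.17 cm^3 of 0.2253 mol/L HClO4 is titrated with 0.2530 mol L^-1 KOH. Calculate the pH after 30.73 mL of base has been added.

n(acid) = 0.2253 x 0.03017 = 0.006797 mol; n(KOH) added = 0.2530 x 0.03073 = 0.007775 mol.
Base is in excess by 0.007775 - 0.006797 = 0.0009774 mol in a total volume of 0.06090 L.
[OH^-] = 0.0009774/0.06090 = 0.01605 M, so pOH = 1.79 and pH = 14.00 - 1.79 = 12.21.

12.21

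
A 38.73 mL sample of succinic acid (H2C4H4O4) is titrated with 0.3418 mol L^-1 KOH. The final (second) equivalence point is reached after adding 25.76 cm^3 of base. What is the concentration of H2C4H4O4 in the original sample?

n(KOH) = 0.3418 x 0.02576 = 0.008805 mol.
At the final (second) equivalence point, 2 mol OH^- react per mol H2C4H4O4, so n(H2C4H4O4) = 0.008805 / 2 = 0.004402 mol.
[H2C4H4O4] = 0.004402 / 0.03873 L = 0.114 M.

0.114 M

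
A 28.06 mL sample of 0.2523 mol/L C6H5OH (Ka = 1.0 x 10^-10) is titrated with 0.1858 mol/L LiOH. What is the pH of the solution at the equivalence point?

11.51

n(C6H5OH) = 0.2523 x 0.02806 = 0.007080 mol; V(LiOH) at equivalence = 0.007080/0.1858 = 0.03810 L.
At equivalence all the acid is converted to C6H5O-; total volume = 0.02806 + 0.03810 = 0.06616 L, so [C6H5O-] = 0.007080/0.06616 = 0.1070 M.
Kb = Kw/Ka = 1.0e-14 / 1.0 x 10^-10 = 0.000100.
[OH^-] = sqrt(Kb x [C6H5O-]) = sqrt(0.000100 x 0.1070) = 0.00327 M.
pOH = 2.49, so pH = 14.00 - 2.49 = 11.51.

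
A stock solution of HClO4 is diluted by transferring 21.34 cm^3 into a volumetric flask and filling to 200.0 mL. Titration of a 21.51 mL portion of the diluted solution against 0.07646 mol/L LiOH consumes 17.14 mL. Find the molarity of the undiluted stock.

0.571 M

n(LiOH) = 0.07646 x 0.01714 = 0.001311 mol.
n(HClO4) in the aliquot = 0.001311 mol.
[diluted HClO4] = 0.001311 / 0.02151 = 0.06093 M.
Dilution factor = 200.0/21.34 = 9.372, so [stock] = 0.06093 x 9.372 = 0.571 M.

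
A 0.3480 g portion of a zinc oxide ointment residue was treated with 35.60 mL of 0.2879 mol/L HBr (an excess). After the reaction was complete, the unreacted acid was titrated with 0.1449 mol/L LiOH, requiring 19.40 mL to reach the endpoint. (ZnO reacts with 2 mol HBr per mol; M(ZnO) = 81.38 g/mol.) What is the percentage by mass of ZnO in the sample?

Total n(HBr) added = 0.2879 x 0.03560 = 0.01025 mol.
n(LiOH) used = 0.1449 x 0.01940 = 0.002811 mol, which equals the excess n(HBr).
So n(HBr) consumed by the sample = 0.01025 - 0.002811 = 0.007438 mol.
n(ZnO) = 0.007438 / 2 = 0.003719 mol.
mass ZnO = 0.003719 x 81.38 = 0.3027 g, so %ZnO = 0.3027/0.3480 x 100 = 87.0%.

87.0%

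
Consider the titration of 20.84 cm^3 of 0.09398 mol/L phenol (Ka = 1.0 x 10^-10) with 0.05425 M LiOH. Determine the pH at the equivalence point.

11.27

n(C6H5OH) = 0.09398 x 0.02084 = 0.001959 mol; V(LiOH) at equivalence = 0.001959/0.05425 = 0.03610 L.
At equivalence all the acid is converted to C6H5O-; total volume = 0.02084 + 0.03610 = 0.05694 L, so [C6H5O-] = 0.001959/0.05694 = 0.03440 M.
Kb = Kw/Ka = 1.0e-14 / 1.0 x 10^-10 = 0.000100.
[OH^-] = sqrt(Kb x [C6H5O-]) = sqrt(0.000100 x 0.03440) = 0.00185 M.
pOH = 2.73, so pH = 14.00 - 2.73 = 11.27.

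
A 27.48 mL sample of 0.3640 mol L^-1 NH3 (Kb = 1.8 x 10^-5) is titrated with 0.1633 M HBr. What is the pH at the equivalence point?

5.10

n(NH3) = 0.3640 x 0.02748 = 0.01000 mol; V(HBr) at equivalence = 0.01000/0.1633 = 0.06125 L.
At equivalence the base is fully converted to NH4+; total volume = 0.08873 L, so [NH4+] = 0.01000/0.08873 = 0.1127 M.
Ka(NH4+) = Kw/Kb = 1.0e-14 / 1.8 x 10^-5 = 5.56e-10.
[H^+] = sqrt(Ka x [NH4+]) = sqrt(5.56e-10 x 0.1127) = 7.91e-6 M.
pH = -log(7.91e-6) = 5.10.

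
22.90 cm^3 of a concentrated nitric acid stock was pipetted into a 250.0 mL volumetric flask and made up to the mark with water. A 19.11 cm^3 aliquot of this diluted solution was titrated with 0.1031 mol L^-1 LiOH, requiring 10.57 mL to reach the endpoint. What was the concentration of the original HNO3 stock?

0.623 M

n(LiOH) = 0.1031 x 0.01057 = 0.001090 mol.
n(HNO3) in the aliquot = 0.001090 mol.
[diluted HNO3] = 0.001090 / 0.01911 = 0.05703 M.
Dilution factor = 250.0/22.90 = 10.92, so [stock] = 0.05703 x 10.92 = 0.623 M.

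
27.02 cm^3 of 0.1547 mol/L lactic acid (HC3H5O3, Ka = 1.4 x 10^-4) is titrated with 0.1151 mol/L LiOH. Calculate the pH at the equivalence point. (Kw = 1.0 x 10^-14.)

n(HC3H5O3) = 0.1547 x 0.02702 = 0.004180 mol; V(LiOH) at equivalence = 0.004180/0.1151 = 0.03632 L.
At equivalence all the acid is converted to C3H5O3-; total volume = 0.02702 + 0.03632 = 0.06334 L, so [C3H5O3-] = 0.004180/0.06334 = 0.06600 M.
Kb = Kw/Ka = 1.0e-14 / 1.4 x 10^-4 = 7.14e-11.
[OH^-] = sqrt(Kb x [C3H5O3-]) = sqrt(7.14e-11 x 0.06600) = 2.17e-6 M.
pOH = 5.66, so pH = 14.00 - 5.66 = 8.34.

8.34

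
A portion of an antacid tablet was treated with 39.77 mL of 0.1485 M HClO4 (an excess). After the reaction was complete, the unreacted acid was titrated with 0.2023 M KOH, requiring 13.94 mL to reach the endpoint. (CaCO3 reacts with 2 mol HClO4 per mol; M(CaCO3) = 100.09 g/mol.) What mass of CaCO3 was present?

Total n(HClO4) added = 0.1485 x 0.03977 = 0.005906 mol.
n(KOH) used = 0.2023 x 0.01394 = 0.002820 mol, which equals the excess n(HClO4).
So n(HClO4) consumed by the sample = 0.005906 - 0.002820 = 0.003086 mol.
n(CaCO3) = 0.003086 / 2 = 0.001543 mol.
mass = 0.001543 mol x 100.09 g/mol = 0.154 g.

0.154 g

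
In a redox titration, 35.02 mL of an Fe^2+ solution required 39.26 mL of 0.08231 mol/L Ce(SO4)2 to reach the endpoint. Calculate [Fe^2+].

n(Ce(SO4)2) = 0.08231 x 0.03926 = 0.003231 mol.
From the balanced equation, 1 mol Ce(SO4)2 reacts with 1 mol Fe^2+, so n(Fe^2+) = 0.003231 x 1/1 = 0.003231 mol.
[Fe^2+] = 0.003231 / 0.03502 L = 0.0923 M.

0.0923 M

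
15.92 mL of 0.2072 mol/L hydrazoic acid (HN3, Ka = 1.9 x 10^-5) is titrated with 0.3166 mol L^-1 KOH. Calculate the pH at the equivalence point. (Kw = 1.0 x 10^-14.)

n(HN3) = 0.2072 x 0.01592 = 0.003299 mol; V(KOH) at equivalence = 0.003299/0.3166 = 0.01042 L.
At equivalence all the acid is converted to N3-; total volume = 0.01592 + 0.01042 = 0.02634 L, so [N3-] = 0.003299/0.02634 = 0.1252 M.
Kb = Kw/Ka = 1.0e-14 / 1.9 x 10^-5 = 5.26e-10.
[OH^-] = sqrt(Kb x [N3-]) = sqrt(5.26e-10 x 0.1252) = 8.12e-6 M.
pOH = 5.09, so pH = 14.00 - 5.09 = 8.91.

8.91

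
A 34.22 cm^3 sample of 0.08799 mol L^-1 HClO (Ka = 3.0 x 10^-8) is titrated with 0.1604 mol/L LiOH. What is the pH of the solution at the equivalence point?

n(HClO) = 0.08799 x 0.03422 = 0.003011 mol; V(LiOH) at equivalence = 0.003011/0.1604 = 0.01877 L.
At equivalence all the acid is converted to ClO-; total volume = 0.03422 + 0.01877 = 0.05299 L, so [ClO-] = 0.003011/0.05299 = 0.05682 M.
Kb = Kw/Ka = 1.0e-14 / 3.0 x 10^-8 = 3.33e-7.
[OH^-] = sqrt(Kb x [ClO-]) = sqrt(3.33e-7 x 0.05682) = 0.000138 M.
pOH = 3.86, so pH = 14.00 - 3.86 = 10.14.

10.14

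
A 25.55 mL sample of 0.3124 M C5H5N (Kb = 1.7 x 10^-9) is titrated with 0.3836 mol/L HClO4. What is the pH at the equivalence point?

n(C5H5N) = 0.3124 x 0.02555 = 0.007982 mol; V(HClO4) at equivalence = 0.007982/0.3836 = 0.02081 L.
At equivalence the base is fully converted to C5H5NH+; total volume = 0.04636 L, so [C5H5NH+] = 0.007982/0.04636 = 0.1722 M.
Ka(C5H5NH+) = Kw/Kb = 1.0e-14 / 1.7 x 10^-9 = 5.88e-6.
[H^+] = sqrt(Ka x [C5H5NH+]) = sqrt(5.88e-6 x 0.1722) = 0.00101 M.
pH = -log(0.00101) = 3.00.

3.00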